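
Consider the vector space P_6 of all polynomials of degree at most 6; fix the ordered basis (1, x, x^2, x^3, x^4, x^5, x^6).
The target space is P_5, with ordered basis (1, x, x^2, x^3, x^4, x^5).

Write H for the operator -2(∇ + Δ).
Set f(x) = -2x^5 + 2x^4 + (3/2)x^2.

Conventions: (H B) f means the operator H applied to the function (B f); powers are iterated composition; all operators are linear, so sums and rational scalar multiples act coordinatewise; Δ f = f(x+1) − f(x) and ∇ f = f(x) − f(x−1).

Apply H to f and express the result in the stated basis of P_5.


∇ f = -10x^4 + 28x^3 - 32x^2 + 21x - 11/2
Δ f = -10x^4 - 12x^3 - 8x^2 + x + 3/2
(∇ + Δ) f = -20x^4 + 16x^3 - 40x^2 + 22x - 4
(-2(∇ + Δ)) f = 40x^4 - 32x^3 + 80x^2 - 44x + 8

g(x) = 40x^4 - 32x^3 + 80x^2 - 44x + 8


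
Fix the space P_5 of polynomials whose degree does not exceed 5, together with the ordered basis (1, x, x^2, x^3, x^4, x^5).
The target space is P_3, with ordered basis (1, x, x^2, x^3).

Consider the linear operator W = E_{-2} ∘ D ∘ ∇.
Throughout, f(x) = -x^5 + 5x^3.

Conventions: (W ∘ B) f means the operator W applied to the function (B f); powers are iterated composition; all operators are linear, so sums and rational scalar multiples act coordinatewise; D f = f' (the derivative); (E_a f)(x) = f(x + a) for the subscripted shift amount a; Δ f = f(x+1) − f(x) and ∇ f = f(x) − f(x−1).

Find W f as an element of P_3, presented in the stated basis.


the result is g(x) = -20x^3 + 150x^2 - 350x + 250

∇ f = -5x^4 + 10x^3 + 5x^2 - 10x + 4
D ∇ f = -20x^3 + 30x^2 + 10x - 10
E_{-2} (D ∘ ∇) f = -20x^3 + 150x^2 - 350x + 250


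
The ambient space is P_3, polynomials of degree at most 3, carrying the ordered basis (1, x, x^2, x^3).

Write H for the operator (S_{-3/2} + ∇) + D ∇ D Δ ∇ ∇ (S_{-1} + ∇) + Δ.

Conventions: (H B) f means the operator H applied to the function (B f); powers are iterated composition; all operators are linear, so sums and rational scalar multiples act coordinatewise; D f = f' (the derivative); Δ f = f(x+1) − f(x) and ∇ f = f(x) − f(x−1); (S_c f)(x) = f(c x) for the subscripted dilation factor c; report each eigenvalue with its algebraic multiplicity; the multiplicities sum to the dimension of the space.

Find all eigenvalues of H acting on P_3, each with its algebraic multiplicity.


λ = -27/8 (multiplicity 1), λ = -3/2 (multiplicity 1), λ = 1 (multiplicity 1), λ = 9/4 (multiplicity 1)

image of 1: 1
image of x: -(3/2)x + 2
image of x^2: (9/4)x^2 + 4x
image of x^3: -(27/8)x^3 + 6x^2 + 2
the matrix is upper triangular; its diagonal is (1, -3/2, 9/4, -27/8)
for a triangular matrix the eigenvalues are the diagonal entries, with algebraic multiplicity their repetition count


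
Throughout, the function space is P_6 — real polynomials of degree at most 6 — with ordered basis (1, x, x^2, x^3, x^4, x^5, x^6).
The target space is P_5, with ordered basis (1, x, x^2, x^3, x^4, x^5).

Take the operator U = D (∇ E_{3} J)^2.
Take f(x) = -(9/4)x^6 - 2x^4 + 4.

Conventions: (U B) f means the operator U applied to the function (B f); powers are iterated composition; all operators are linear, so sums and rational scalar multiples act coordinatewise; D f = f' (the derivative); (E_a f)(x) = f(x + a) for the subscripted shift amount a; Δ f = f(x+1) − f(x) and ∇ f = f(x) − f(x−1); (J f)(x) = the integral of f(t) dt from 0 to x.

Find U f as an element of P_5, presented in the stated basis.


J f = -(9/28)x^7 - (2/5)x^5 + 4x
E_{3} J f = -(9/28)x^7 - (27/4)x^6 - (1223/20)x^5 - (1239/4)x^4 - (3789/4)x^3 - (6993/4)x^2 - (7193/4)x - 110343/140
∇ E_{3} J f = -(9/4)x^6 - (135/4)x^5 - (863/4)x^4 - (3005/4)x^3 - (6001/4)x^2 - (6505/4)x - 103911/140
J (∇ E_{3} J) f = -(9/28)x^7 - (45/8)x^6 - (863/20)x^5 - (3005/16)x^4 - (6001/12)x^3 - (6505/8)x^2 - (103911/140)x
E_{3} J (∇ E_{3} J) f = -(9/28)x^7 - (99/8)x^6 - (4103/20)x^5 - (30371/16)x^4 - (127033/12)x^3 - (284647/8)x^2 - (9341391/140)x - 29987379/560
∇ E_{3} J (∇ E_{3} J) f = -(9/4)x^6 - (135/2)x^5 - (6811/8)x^4 - (11555/2)x^3 - (88967/4)x^2 - (92085/2)x - 67240889/1680
D (∇ E_{3} J)^2 f = -(27/2)x^5 - (675/2)x^4 - (6811/2)x^3 - (34665/2)x^2 - (88967/2)x - 92085/2

the result is g(x) = -(27/2)x^5 - (675/2)x^4 - (6811/2)x^3 - (34665/2)x^2 - (88967/2)x - 92085/2


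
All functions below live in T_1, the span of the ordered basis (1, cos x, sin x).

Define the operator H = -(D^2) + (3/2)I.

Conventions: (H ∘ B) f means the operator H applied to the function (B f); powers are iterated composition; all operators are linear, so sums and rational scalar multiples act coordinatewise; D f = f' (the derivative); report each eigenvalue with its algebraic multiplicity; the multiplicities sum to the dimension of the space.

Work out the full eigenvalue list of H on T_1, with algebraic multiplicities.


λ = 3/2 (multiplicity 1), λ = 5/2 (multiplicity 2)

image of 1: 3/2
image of cos x: (5/2)cos x
image of sin x: (5/2)sin x
the matrix is diagonal; its diagonal is (3/2, 5/2, 5/2)
for a triangular matrix the eigenvalues are the diagonal entries, with algebraic multiplicity their repetition count


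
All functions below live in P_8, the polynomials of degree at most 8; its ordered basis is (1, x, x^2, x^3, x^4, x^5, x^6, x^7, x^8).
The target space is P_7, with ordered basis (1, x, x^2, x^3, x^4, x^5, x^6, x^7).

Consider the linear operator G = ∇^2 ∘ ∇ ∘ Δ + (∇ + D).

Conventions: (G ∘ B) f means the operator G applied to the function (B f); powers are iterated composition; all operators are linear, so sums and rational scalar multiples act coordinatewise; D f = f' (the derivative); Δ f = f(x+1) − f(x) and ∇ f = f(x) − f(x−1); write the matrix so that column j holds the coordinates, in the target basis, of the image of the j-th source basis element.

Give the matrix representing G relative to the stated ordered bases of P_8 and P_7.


image of 1: 0
image of x: 2
image of x^2: 4x - 1
image of x^3: 6x^2 - 3x + 1
image of x^4: 8x^3 - 6x^2 + 4x + 23
image of x^5: 10x^4 - 10x^3 + 10x^2 + 115x - 119
image of x^6: 12x^5 - 15x^4 + 20x^3 + 345x^2 - 714x + 479
image of x^7: 14x^6 - 21x^5 + 35x^4 + 805x^3 - 2499x^2 + 3353x - 1679
image of x^8: 16x^7 - 28x^6 + 56x^5 + 1610x^4 - 6664x^3 + 13412x^2 - 13432x + 5543
each image's coordinates form column j of the matrix

the matrix is [[0, 2, -1, 1, 23, -119, 479, -1679, 5543]; [0, 0, 4, -3, 4, 115, -714, 3353, -13432]; [0, 0, 0, 6, -6, 10, 345, -2499, 13412]; [0, 0, 0, 0, 8, -10, 20, 805, -6664]; [0, 0, 0, 0, 0, 10, -15, 35, 1610]; [0, 0, 0, 0, 0, 0, 12, -21, 56]; [0, 0, 0, 0, 0, 0, 0, 14, -28]; [0, 0, 0, 0, 0, 0, 0, 0, 16]] (rows listed top to bottom)


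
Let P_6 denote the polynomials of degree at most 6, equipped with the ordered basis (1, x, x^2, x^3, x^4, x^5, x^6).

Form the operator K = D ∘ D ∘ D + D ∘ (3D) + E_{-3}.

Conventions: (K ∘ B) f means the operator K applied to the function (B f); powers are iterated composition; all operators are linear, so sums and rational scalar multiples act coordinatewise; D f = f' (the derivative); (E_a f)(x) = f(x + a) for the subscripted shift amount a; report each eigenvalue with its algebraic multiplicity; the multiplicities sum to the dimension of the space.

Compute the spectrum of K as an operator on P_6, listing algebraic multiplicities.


image of 1: 1
image of x: x - 3
image of x^2: x^2 - 6x + 15
image of x^3: x^3 - 9x^2 + 45x - 21
image of x^4: x^4 - 12x^3 + 90x^2 - 84x + 81
image of x^5: x^5 - 15x^4 + 150x^3 - 210x^2 + 405x - 243
image of x^6: x^6 - 18x^5 + 225x^4 - 420x^3 + 1215x^2 - 1458x + 729
the matrix is upper triangular; its diagonal is (1, 1, 1, 1, 1, 1, 1)
for a triangular matrix the eigenvalues are the diagonal entries, with algebraic multiplicity their repetition count

λ = 1 (multiplicity 7)


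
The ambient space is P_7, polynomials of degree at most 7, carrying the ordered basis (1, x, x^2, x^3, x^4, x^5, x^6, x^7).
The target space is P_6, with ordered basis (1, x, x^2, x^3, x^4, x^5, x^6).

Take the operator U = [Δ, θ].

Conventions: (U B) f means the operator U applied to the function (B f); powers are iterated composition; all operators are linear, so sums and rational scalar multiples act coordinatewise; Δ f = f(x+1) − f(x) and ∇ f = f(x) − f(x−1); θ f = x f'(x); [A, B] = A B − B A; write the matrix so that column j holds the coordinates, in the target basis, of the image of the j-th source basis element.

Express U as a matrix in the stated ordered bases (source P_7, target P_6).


image of 1: 0
image of x: 1
image of x^2: 2x + 2
image of x^3: 3x^2 + 6x + 3
image of x^4: 4x^3 + 12x^2 + 12x + 4
image of x^5: 5x^4 + 20x^3 + 30x^2 + 20x + 5
image of x^6: 6x^5 + 30x^4 + 60x^3 + 60x^2 + 30x + 6
image of x^7: 7x^6 + 42x^5 + 105x^4 + 140x^3 + 105x^2 + 42x + 7
each image's coordinates form column j of the matrix

the matrix is [[0, 1, 2, 3, 4, 5, 6, 7]; [0, 0, 2, 6, 12, 20, 30, 42]; [0, 0, 0, 3, 12, 30, 60, 105]; [0, 0, 0, 0, 4, 20, 60, 140]; [0, 0, 0, 0, 0, 5, 30, 105]; [0, 0, 0, 0, 0, 0, 6, 42]; [0, 0, 0, 0, 0, 0, 0, 7]] (rows listed top to bottom)


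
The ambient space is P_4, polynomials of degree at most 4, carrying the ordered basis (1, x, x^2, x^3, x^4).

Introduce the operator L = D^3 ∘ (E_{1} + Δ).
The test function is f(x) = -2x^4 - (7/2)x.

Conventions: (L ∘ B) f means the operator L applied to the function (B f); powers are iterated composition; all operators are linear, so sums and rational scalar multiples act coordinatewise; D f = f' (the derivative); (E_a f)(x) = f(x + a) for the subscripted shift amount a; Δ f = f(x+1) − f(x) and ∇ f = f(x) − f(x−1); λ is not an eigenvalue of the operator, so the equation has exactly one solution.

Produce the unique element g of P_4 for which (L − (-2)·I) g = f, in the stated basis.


write g with unknown coordinates in the stated basis and equate coefficients in (L − (-2)·I) g = f
solving from the highest basis element down gives g = -x^4 + (41/4)x + 24
check: L g = -24x - 48
so L g − (-2)·g = -2x^4 - (7/2)x = f ✓

g(x) = -x^4 + (41/4)x + 24


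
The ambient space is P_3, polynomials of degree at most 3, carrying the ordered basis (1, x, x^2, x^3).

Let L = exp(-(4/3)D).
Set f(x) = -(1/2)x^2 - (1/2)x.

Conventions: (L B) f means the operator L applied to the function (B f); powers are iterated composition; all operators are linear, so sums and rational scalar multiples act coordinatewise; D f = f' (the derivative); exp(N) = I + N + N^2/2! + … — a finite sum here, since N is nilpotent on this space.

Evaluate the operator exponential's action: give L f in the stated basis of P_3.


the image equals g(x) = -(1/2)x^2 + (5/6)x - 2/9

order-1 term: (4/3)x + 2/3
order-2 term: -8/9
the series for exp(-(4/3)D) f terminates at order 2
exp(-(4/3)D) f = -(1/2)x^2 + (5/6)x - 2/9


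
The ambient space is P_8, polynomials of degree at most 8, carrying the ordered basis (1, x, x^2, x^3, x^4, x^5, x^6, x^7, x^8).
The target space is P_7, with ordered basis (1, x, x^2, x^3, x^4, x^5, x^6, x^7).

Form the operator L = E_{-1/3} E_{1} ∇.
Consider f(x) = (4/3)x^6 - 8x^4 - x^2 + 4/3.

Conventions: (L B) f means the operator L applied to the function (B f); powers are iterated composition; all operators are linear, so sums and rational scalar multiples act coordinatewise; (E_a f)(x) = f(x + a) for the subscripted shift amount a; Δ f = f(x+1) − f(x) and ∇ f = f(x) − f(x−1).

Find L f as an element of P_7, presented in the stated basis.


the image equals g(x) = 8x^5 + (20/3)x^4 - (208/9)x^3 - (332/27)x^2 - (938/81)x - 413/243

∇ f = 8x^5 - 20x^4 - (16/3)x^3 + 28x^2 - 26x + 23/3
E_{1} ∇ f = 8x^5 + 20x^4 - (16/3)x^3 - 28x^2 - 26x - 23/3
E_{-1/3} E_{1} ∇ f = 8x^5 + (20/3)x^4 - (208/9)x^3 - (332/27)x^2 - (938/81)x - 413/243


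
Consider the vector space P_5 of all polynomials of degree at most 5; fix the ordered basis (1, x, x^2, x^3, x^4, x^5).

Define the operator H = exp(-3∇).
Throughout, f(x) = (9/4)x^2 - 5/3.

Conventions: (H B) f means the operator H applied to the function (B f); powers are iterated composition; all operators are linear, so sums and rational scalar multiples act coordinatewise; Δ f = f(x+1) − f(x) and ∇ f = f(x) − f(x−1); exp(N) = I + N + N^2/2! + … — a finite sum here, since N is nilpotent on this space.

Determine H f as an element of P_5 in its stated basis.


the image equals g(x) = (9/4)x^2 - (27/2)x + 76/3

order-1 term: -(27/2)x + 27/4
order-2 term: 81/4
the series for exp(-3∇) f terminates at order 2
exp(-3∇) f = (9/4)x^2 - (27/2)x + 76/3


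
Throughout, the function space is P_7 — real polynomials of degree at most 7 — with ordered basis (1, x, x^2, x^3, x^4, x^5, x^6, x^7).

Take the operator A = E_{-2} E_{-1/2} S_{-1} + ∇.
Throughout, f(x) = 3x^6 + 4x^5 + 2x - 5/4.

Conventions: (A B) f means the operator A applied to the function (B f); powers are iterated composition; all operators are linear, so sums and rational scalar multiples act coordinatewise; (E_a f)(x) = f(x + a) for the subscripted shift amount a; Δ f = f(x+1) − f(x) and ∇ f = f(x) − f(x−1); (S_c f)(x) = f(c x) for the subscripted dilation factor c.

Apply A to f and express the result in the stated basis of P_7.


the result is g(x) = 3x^6 - 31x^5 + (1225/4)x^4 - (2335/2)x^3 + (38045/16)x^2 - (40689/16)x + 72307/64

S_{-1} f = 3x^6 - 4x^5 - 2x - 5/4
E_{-1/2} S_{-1} f = 3x^6 - 13x^5 + (85/4)x^4 - (35/2)x^3 + (125/16)x^2 - (61/16)x - 5/64
E_{-2} E_{-1/2} S_{-1} f = 3x^6 - 49x^5 + (1325/4)x^4 - (2375/2)x^3 + (38125/16)x^2 - (40657/16)x + 72115/64
∇ f = 18x^5 - 25x^4 + 20x^3 - 5x^2 - 2x + 3
(E_{-2} E_{-1/2} S_{-1} + ∇) f = 3x^6 - 31x^5 + (1225/4)x^4 - (2335/2)x^3 + (38045/16)x^2 - (40689/16)x + 72307/64


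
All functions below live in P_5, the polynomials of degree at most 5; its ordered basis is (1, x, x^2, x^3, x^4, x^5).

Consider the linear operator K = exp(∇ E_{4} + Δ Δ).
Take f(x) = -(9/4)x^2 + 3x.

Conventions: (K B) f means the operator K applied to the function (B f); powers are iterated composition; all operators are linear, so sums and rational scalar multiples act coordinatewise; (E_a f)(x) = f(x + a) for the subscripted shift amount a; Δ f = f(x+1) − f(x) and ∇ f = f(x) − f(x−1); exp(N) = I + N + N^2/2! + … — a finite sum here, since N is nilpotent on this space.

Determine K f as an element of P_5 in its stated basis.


g(x) = -(9/4)x^2 - (3/2)x - 39/2

order-1 term: -(9/2)x - 69/4
order-2 term: -9/4
the series for exp(∇ E_{4} + Δ Δ) f terminates at order 2
exp(∇ E_{4} + Δ Δ) f = -(9/4)x^2 - (3/2)x - 39/2


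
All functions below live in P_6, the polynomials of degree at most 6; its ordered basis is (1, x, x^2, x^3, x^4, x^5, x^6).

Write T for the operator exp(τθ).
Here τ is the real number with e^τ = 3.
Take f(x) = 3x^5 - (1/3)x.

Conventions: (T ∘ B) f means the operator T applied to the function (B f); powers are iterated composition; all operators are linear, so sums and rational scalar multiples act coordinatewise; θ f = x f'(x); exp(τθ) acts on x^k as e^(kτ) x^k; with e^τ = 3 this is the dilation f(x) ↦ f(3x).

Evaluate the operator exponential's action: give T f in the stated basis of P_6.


exp(τθ) x^k = e^(kτ) x^k; with e^τ = 3 this sends x^k to 3^k x^k
x ↦ 3 x
x^5 ↦ 243 x^5
applying this coordinatewise to f: exp(τθ) f = 729x^5 - x

the image equals g(x) = 729x^5 - x


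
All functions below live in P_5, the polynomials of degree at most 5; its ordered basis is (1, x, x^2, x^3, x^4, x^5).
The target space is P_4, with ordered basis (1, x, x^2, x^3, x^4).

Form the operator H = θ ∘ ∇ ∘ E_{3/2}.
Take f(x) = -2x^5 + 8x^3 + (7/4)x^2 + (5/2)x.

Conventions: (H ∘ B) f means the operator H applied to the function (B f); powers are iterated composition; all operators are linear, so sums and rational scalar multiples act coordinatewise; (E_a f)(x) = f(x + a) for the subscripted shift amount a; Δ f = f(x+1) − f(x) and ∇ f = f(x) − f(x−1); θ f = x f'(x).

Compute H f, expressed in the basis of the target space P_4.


g(x) = -40x^4 - 120x^3 - 82x^2 + (3/2)x

E_{3/2} f = -2x^5 - 15x^4 - 37x^3 - (119/4)x^2 + (89/8)x + 39/2
∇ E_{3/2} f = -10x^4 - 40x^3 - 41x^2 + (3/2)x + 135/8
θ ∇ E_{3/2} f = -40x^4 - 120x^3 - 82x^2 + (3/2)x


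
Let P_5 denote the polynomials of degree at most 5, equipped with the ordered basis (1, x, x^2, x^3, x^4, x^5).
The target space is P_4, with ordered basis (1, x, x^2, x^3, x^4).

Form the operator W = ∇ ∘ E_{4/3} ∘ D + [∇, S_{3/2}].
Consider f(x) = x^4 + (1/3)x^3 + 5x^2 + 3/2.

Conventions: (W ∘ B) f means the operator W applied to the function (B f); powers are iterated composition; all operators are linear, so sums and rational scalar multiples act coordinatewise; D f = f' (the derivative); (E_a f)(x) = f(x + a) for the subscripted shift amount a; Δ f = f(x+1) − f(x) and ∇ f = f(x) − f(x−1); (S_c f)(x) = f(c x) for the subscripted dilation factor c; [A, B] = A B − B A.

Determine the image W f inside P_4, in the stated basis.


the result is g(x) = (27/4)x^3 - (15/4)x^2 + (335/8)x + 551/48

D f = 4x^3 + x^2 + 10x
E_{4/3} D f = 4x^3 + 17x^2 + 34x + 664/27
∇ E_{4/3} D f = 12x^2 + 22x + 21
S_{3/2} f = (81/16)x^4 + (9/8)x^3 + (45/4)x^2 + 3/2
∇ S_{3/2} f = (81/4)x^3 - 27x^2 + (315/8)x - 243/16
∇ f = 4x^3 - 5x^2 + 13x - 17/3
S_{3/2} ∇ f = (27/2)x^3 - (45/4)x^2 + (39/2)x - 17/3
[∇, S_{3/2}] f = (27/4)x^3 - (63/4)x^2 + (159/8)x - 457/48
(∇ ∘ E_{4/3} ∘ D + [∇, S_{3/2}]) f = (27/4)x^3 - (15/4)x^2 + (335/8)x + 551/48


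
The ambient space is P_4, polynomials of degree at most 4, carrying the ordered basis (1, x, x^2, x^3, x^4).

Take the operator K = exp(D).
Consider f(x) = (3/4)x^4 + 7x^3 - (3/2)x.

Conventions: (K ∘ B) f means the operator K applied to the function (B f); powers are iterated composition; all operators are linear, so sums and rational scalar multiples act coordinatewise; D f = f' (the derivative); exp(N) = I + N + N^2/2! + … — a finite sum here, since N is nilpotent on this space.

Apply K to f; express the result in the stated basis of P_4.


order-1 term: 3x^3 + 21x^2 - 3/2
order-2 term: (9/2)x^2 + 21x
order-3 term: 3x + 7
order-4 term: 3/4
the series for exp(D) f terminates at order 4
exp(D) f = (3/4)x^4 + 10x^3 + (51/2)x^2 + (45/2)x + 25/4

the result is g(x) = (3/4)x^4 + 10x^3 + (51/2)x^2 + (45/2)x + 25/4


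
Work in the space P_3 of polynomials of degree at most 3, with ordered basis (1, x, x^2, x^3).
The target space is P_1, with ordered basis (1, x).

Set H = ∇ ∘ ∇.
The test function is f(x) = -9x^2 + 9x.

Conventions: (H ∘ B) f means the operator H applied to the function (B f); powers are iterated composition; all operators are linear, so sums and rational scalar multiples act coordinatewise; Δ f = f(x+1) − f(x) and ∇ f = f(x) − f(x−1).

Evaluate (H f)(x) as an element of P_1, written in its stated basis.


the result is g(x) = -18

∇ f = -18x + 18
∇ ∇ f = -18


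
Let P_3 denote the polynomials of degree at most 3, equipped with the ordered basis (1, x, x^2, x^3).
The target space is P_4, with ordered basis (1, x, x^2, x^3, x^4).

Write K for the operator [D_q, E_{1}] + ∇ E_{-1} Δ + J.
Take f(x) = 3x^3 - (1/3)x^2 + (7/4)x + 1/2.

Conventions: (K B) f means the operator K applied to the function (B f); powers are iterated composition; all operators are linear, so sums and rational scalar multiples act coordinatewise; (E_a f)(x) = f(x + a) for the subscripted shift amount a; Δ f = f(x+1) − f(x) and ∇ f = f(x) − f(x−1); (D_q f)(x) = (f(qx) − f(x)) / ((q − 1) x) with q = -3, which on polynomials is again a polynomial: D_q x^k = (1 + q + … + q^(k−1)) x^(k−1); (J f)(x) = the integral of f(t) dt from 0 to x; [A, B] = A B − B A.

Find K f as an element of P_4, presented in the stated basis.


the image equals g(x) = (3/4)x^4 - (1/9)x^3 + (7/8)x^2 - (83/2)x - 32

E_{1} f = 3x^3 + (26/3)x^2 + (121/12)x + 59/12
D_q E_{1} f = 21x^2 - (52/3)x + 121/12
D_q f = 21x^2 + (2/3)x + 7/4
E_{1} D_q f = 21x^2 + (128/3)x + 281/12
[D_q, E_{1}] f = -60x - 40/3
Δ f = 9x^2 + (25/3)x + 53/12
E_{-1} Δ f = 9x^2 - (29/3)x + 61/12
∇ E_{-1} Δ f = 18x - 56/3
J f = (3/4)x^4 - (1/9)x^3 + (7/8)x^2 + (1/2)x
([D_q, E_{1}] + ∇ E_{-1} Δ + J) f = (3/4)x^4 - (1/9)x^3 + (7/8)x^2 - (83/2)x - 32


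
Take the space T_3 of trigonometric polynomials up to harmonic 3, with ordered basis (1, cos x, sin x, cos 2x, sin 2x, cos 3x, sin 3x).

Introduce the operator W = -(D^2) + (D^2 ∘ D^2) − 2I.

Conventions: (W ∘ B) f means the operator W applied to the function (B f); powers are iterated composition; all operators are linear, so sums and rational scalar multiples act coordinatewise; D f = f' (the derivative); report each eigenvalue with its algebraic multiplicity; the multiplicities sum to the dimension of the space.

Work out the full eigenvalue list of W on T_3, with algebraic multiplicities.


λ = -2 (multiplicity 1), λ = 0 (multiplicity 2), λ = 18 (multiplicity 2), λ = 88 (multiplicity 2)

image of 1: -2
image of cos x: 0
image of sin x: 0
image of cos 2x: 18cos 2x
image of sin 2x: 18sin 2x
image of cos 3x: 88cos 3x
image of sin 3x: 88sin 3x
the matrix is diagonal; its diagonal is (-2, 0, 0, 18, 18, 88, 88)
for a triangular matrix the eigenvalues are the diagonal entries, with algebraic multiplicity their repetition count


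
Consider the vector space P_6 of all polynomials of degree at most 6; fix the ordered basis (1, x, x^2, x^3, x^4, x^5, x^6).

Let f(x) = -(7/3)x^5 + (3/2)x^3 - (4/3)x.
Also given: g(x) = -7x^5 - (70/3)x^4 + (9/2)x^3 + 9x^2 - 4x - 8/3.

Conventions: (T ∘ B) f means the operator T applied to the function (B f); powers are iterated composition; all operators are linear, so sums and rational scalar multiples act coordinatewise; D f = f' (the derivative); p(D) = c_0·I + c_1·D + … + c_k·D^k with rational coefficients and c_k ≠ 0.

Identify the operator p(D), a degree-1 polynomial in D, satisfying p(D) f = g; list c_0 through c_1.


D^0 f = -(7/3)x^5 + (3/2)x^3 - (4/3)x
D^1 f = -(35/3)x^4 + (9/2)x^2 - 4/3
matching coefficients of g against c_0 f + c_1 Df + … from the top degree down determines the c_i
solution: c_0 = 3, c_1 = 2

c_0 = 3, c_1 = 2


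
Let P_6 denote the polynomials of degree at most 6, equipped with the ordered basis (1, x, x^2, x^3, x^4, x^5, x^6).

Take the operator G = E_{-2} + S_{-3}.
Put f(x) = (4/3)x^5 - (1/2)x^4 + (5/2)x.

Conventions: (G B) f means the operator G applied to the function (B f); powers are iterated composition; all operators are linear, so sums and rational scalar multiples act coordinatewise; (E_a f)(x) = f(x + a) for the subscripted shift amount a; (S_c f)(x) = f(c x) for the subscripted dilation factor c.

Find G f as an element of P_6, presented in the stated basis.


E_{-2} f = (4/3)x^5 - (83/6)x^4 + (172/3)x^3 - (356/3)x^2 + (751/6)x - 167/3
S_{-3} f = -324x^5 - (81/2)x^4 - (15/2)x
(E_{-2} + S_{-3}) f = -(968/3)x^5 - (163/3)x^4 + (172/3)x^3 - (356/3)x^2 + (353/3)x - 167/3

the image equals g(x) = -(968/3)x^5 - (163/3)x^4 + (172/3)x^3 - (356/3)x^2 + (353/3)x - 167/3


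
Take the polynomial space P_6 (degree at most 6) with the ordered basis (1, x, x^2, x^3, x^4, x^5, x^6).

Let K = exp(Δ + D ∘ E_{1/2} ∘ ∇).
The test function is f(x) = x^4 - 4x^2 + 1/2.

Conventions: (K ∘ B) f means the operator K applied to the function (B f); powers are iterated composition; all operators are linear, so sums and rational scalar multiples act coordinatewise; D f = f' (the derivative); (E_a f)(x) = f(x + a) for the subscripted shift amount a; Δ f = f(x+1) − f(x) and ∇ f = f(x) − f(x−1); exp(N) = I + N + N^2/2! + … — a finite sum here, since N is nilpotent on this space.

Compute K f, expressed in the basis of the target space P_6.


g(x) = x^4 + 4x^3 + 20x^2 + 36x + 73/2

order-1 term: 4x^3 + 18x^2 - 4x - 10
order-2 term: 6x^2 + 36x + 27
order-3 term: 4x + 18
order-4 term: 1
the series for exp(Δ + D ∘ E_{1/2} ∘ ∇) f terminates at order 4
exp(Δ + D ∘ E_{1/2} ∘ ∇) f = x^4 + 4x^3 + 20x^2 + 36x + 73/2


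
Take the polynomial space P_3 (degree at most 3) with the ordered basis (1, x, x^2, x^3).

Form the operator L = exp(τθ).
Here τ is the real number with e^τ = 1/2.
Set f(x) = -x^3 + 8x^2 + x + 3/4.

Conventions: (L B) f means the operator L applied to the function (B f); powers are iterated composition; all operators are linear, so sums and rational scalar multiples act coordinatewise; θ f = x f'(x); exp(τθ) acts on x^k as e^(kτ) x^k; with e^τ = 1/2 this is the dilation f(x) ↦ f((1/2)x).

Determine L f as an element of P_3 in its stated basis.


exp(τθ) x^k = e^(kτ) x^k; with e^τ = 1/2 this sends x^k to (1/2)^k x^k
x ↦ 1/2 x
x^2 ↦ 1/4 x^2
x^3 ↦ 1/8 x^3
applying this coordinatewise to f: exp(τθ) f = -(1/8)x^3 + 2x^2 + (1/2)x + 3/4

g(x) = -(1/8)x^3 + 2x^2 + (1/2)x + 3/4


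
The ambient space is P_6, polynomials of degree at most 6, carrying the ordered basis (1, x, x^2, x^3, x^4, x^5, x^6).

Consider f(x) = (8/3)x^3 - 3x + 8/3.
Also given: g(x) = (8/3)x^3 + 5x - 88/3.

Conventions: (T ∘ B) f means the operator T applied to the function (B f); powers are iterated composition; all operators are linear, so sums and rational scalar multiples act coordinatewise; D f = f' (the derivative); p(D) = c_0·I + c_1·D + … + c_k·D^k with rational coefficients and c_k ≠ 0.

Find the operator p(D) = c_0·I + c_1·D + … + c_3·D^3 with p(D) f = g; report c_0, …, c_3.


c_0 = 1, c_1 = 0, c_2 = 1/2, c_3 = -2

D^0 f = (8/3)x^3 - 3x + 8/3
D^1 f = 8x^2 - 3
D^2 f = 16x
D^3 f = 16
matching coefficients of g against c_0 f + c_1 Df + … from the top degree down determines the c_i
solution: c_0 = 1, c_1 = 0, c_2 = 1/2, c_3 = -2


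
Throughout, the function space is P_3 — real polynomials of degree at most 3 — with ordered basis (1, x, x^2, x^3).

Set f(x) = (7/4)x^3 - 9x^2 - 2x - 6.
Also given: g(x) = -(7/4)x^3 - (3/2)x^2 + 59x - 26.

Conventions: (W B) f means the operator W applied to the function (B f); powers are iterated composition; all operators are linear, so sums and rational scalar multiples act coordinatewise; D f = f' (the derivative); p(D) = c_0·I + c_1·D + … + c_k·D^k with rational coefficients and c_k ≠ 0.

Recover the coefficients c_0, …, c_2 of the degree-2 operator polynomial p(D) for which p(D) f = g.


D^0 f = (7/4)x^3 - 9x^2 - 2x - 6
D^1 f = (21/4)x^2 - 18x - 2
D^2 f = (21/2)x - 18
matching coefficients of g against c_0 f + c_1 Df + … from the top degree down determines the c_i
solution: c_0 = -1, c_1 = -2, c_2 = 2

p(D) = -I − 2·D + 2·D^2, i.e. c_0 = -1, c_1 = -2, c_2 = 2


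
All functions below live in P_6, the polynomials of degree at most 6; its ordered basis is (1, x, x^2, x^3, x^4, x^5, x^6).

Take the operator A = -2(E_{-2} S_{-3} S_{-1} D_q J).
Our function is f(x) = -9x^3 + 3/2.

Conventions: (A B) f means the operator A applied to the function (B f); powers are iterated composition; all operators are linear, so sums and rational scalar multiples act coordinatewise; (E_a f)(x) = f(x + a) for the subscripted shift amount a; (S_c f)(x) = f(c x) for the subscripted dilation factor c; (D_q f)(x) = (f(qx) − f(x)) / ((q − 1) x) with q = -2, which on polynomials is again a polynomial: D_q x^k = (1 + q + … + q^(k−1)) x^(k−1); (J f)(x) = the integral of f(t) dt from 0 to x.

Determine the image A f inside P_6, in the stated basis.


the result is g(x) = -(1215/2)x^3 + 3645x^2 - 7290x + 4857

J f = -(9/4)x^4 + (3/2)x
D_q J f = (45/4)x^3 + 3/2
S_{-1} (D_q J) f = -(45/4)x^3 + 3/2
S_{-3} S_{-1} (D_q J) f = (1215/4)x^3 + 3/2
E_{-2} (S_{-3} S_{-1}) (D_q J) f = (1215/4)x^3 - (3645/2)x^2 + 3645x - 4857/2
(-2(E_{-2} S_{-3} S_{-1} D_q J)) f = -(1215/2)x^3 + 3645x^2 - 7290x + 4857


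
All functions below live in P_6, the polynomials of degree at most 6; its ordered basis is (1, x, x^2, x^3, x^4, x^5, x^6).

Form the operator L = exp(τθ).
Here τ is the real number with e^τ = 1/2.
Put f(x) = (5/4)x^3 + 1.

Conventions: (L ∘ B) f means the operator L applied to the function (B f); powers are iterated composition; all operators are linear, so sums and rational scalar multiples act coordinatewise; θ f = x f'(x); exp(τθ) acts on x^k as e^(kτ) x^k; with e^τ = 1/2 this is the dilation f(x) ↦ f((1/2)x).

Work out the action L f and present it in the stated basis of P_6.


g(x) = (5/32)x^3 + 1

exp(τθ) x^k = e^(kτ) x^k; with e^τ = 1/2 this sends x^k to (1/2)^k x^k
x^3 ↦ 1/8 x^3
applying this coordinatewise to f: exp(τθ) f = (5/32)x^3 + 1


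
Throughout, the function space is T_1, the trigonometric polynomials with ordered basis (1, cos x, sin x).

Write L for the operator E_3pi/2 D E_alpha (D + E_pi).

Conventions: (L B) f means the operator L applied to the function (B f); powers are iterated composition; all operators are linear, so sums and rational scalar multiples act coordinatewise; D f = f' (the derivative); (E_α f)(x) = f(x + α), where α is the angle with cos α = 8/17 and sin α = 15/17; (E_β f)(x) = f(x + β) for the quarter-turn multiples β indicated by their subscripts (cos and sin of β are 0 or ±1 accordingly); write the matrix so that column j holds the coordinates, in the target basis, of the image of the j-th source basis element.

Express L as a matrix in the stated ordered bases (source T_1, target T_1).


the matrix is [[0, 0, 0]; [0, -23/17, -7/17]; [0, 7/17, -23/17]] (rows listed top to bottom)

image of 1: 0
image of cos x: -(23/17)cos x + (7/17)sin x
image of sin x: -(7/17)cos x - (23/17)sin x
each image's coordinates form column j of the matrix


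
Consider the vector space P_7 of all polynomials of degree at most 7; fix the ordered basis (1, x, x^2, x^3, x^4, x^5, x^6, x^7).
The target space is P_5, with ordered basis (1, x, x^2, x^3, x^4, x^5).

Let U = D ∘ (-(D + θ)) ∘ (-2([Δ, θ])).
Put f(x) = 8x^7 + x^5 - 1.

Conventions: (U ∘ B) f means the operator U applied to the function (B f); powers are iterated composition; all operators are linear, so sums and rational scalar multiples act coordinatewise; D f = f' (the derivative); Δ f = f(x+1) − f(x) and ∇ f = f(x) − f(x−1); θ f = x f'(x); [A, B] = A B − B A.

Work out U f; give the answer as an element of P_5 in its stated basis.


the result is g(x) = 4032x^5 + 20160x^4 + 40480x^3 + 40800x^2 + 20640x + 4192

θ f = 56x^7 + 5x^5
Δ θ f = 392x^6 + 1176x^5 + 1985x^4 + 2010x^3 + 1226x^2 + 417x + 61
Δ f = 56x^6 + 168x^5 + 285x^4 + 290x^3 + 178x^2 + 61x + 9
θ Δ f = 336x^6 + 840x^5 + 1140x^4 + 870x^3 + 356x^2 + 61x
[Δ, θ] f = 56x^6 + 336x^5 + 845x^4 + 1140x^3 + 870x^2 + 356x + 61
(-2([Δ, θ])) f = -112x^6 - 672x^5 - 1690x^4 - 2280x^3 - 1740x^2 - 712x - 122
D (-2([Δ, θ])) f = -672x^5 - 3360x^4 - 6760x^3 - 6840x^2 - 3480x - 712
θ (-2([Δ, θ])) f = -672x^6 - 3360x^5 - 6760x^4 - 6840x^3 - 3480x^2 - 712x
(D + θ) (-2([Δ, θ])) f = -672x^6 - 4032x^5 - 10120x^4 - 13600x^3 - 10320x^2 - 4192x - 712
(-(D + θ)) (-2([Δ, θ])) f = 672x^6 + 4032x^5 + 10120x^4 + 13600x^3 + 10320x^2 + 4192x + 712
D (-(D + θ)) (-2([Δ, θ])) f = 4032x^5 + 20160x^4 + 40480x^3 + 40800x^2 + 20640x + 4192


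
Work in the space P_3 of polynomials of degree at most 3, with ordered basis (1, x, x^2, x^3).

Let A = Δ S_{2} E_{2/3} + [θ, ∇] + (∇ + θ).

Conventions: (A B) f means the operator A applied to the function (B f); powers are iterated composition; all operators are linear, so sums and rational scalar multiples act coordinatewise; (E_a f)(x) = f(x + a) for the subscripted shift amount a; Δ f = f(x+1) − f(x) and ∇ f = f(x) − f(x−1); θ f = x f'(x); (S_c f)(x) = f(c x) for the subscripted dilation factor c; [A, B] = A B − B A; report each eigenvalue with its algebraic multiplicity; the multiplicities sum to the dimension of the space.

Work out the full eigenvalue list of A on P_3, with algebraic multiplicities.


image of 1: 0
image of x: x + 2
image of x^2: 2x^2 + 8x + 23/3
image of x^3: 3x^3 + 24x^2 + 43x + 50/3
the matrix is upper triangular; its diagonal is (0, 1, 2, 3)
for a triangular matrix the eigenvalues are the diagonal entries, with algebraic multiplicity their repetition count

λ = 0 (multiplicity 1), λ = 1 (multiplicity 1), λ = 2 (multiplicity 1), λ = 3 (multiplicity 1)


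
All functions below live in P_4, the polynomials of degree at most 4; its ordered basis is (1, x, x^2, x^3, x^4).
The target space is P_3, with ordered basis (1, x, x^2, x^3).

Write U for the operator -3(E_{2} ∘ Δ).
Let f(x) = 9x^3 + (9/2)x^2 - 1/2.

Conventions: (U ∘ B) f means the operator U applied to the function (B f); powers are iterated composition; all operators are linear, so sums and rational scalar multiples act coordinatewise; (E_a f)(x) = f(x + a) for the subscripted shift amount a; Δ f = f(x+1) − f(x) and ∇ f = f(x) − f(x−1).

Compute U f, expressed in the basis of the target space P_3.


g(x) = -81x^2 - 432x - 1161/2

Δ f = 27x^2 + 36x + 27/2
E_{2} Δ f = 27x^2 + 144x + 387/2
(-3(E_{2} ∘ Δ)) f = -81x^2 - 432x - 1161/2


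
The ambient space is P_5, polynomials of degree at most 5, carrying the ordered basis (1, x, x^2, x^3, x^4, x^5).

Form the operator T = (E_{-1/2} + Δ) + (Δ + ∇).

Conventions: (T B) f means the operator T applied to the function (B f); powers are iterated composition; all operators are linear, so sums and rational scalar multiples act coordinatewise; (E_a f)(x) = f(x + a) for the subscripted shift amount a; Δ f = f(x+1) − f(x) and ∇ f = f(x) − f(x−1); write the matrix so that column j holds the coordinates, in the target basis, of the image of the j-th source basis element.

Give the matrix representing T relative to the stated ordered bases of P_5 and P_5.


the matrix is [[1, 5/2, 5/4, 23/8, 17/16, 95/32]; [0, 1, 5, 15/4, 23/2, 85/16]; [0, 0, 1, 15/2, 15/2, 115/4]; [0, 0, 0, 1, 10, 25/2]; [0, 0, 0, 0, 1, 25/2]; [0, 0, 0, 0, 0, 1]] (rows listed top to bottom)

image of 1: 1
image of x: x + 5/2
image of x^2: x^2 + 5x + 5/4
image of x^3: x^3 + (15/2)x^2 + (15/4)x + 23/8
image of x^4: x^4 + 10x^3 + (15/2)x^2 + (23/2)x + 17/16
image of x^5: x^5 + (25/2)x^4 + (25/2)x^3 + (115/4)x^2 + (85/16)x + 95/32
each image's coordinates form column j of the matrix


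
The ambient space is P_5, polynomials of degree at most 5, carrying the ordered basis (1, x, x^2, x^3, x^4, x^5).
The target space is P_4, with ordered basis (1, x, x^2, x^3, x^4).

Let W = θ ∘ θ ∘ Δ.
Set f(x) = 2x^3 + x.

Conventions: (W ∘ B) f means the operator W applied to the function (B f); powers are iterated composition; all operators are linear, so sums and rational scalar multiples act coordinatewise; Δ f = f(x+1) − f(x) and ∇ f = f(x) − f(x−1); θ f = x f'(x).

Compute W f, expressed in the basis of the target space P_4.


the image equals g(x) = 24x^2 + 6x

Δ f = 6x^2 + 6x + 3
θ Δ f = 12x^2 + 6x
θ θ Δ f = 24x^2 + 6x


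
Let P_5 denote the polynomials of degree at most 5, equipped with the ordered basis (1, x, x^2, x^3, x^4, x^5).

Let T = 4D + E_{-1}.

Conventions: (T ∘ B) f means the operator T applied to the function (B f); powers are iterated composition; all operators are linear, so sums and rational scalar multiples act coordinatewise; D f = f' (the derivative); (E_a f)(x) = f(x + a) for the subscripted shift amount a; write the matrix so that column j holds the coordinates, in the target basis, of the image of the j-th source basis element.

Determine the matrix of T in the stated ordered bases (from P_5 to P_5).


image of 1: 1
image of x: x + 3
image of x^2: x^2 + 6x + 1
image of x^3: x^3 + 9x^2 + 3x - 1
image of x^4: x^4 + 12x^3 + 6x^2 - 4x + 1
image of x^5: x^5 + 15x^4 + 10x^3 - 10x^2 + 5x - 1
each image's coordinates form column j of the matrix

the matrix is [[1, 3, 1, -1, 1, -1]; [0, 1, 6, 3, -4, 5]; [0, 0, 1, 9, 6, -10]; [0, 0, 0, 1, 12, 10]; [0, 0, 0, 0, 1, 15]; [0, 0, 0, 0, 0, 1]] (rows listed top to bottom)


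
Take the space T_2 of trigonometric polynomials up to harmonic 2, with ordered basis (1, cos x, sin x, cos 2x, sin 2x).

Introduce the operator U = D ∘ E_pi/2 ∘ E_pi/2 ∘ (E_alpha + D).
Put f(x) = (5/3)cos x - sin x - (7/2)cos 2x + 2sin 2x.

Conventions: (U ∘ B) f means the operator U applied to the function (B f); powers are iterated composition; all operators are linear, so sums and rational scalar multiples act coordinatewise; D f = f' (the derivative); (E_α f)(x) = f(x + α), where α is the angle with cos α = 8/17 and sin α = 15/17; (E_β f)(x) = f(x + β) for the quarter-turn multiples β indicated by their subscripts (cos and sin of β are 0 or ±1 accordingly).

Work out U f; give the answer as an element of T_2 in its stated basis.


E_alpha f = -(5/51)cos x - (33/17)sin x + (2087/578)cos 2x + (518/289)sin 2x
D f = -cos x - (5/3)sin x + 4cos 2x + 7sin 2x
(E_alpha + D) f = -(56/51)cos x - (184/51)sin x + (4399/578)cos 2x + (2541/289)sin 2x
E_pi/2 (E_alpha + D) f = -(184/51)cos x + (56/51)sin x - (4399/578)cos 2x - (2541/289)sin 2x
E_pi/2 E_pi/2 (E_alpha + D) f = (56/51)cos x + (184/51)sin x + (4399/578)cos 2x + (2541/289)sin 2x
D E_pi/2 E_pi/2 (E_alpha + D) f = (184/51)cos x - (56/51)sin x + (5082/289)cos 2x - (4399/289)sin 2x

g(x) = (184/51)cos x - (56/51)sin x + (5082/289)cos 2x - (4399/289)sin 2x


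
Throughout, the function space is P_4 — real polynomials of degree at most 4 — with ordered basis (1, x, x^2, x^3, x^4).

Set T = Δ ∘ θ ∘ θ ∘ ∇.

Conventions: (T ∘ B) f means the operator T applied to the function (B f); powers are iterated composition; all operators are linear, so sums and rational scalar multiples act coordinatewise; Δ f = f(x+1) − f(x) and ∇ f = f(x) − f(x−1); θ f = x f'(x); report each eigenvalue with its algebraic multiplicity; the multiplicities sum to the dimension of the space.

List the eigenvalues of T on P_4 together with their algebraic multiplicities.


image of 1: 0
image of x: 0
image of x^2: 2
image of x^3: 24x + 9
image of x^4: 108x^2 + 60x + 16
the matrix is upper triangular; its diagonal is (0, 0, 0, 0, 0)
for a triangular matrix the eigenvalues are the diagonal entries, with algebraic multiplicity their repetition count

λ = 0 (multiplicity 5)


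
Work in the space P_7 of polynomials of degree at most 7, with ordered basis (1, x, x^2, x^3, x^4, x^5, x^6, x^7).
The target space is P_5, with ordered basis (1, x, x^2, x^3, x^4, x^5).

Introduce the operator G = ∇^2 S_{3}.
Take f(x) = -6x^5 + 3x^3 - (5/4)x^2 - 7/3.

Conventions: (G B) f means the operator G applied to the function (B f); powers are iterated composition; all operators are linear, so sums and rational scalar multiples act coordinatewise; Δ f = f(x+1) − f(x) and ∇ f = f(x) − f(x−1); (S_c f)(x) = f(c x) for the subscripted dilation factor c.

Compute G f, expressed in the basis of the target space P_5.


S_{3} f = -1458x^5 + 81x^3 - (45/4)x^2 - 7/3
∇ S_{3} f = -7290x^4 + 14580x^3 - 14337x^2 + (14049/2)x - 5463/4
∇ ∇ S_{3} f = -29160x^3 + 87480x^2 - 101574x + 86463/2

g(x) = -29160x^3 + 87480x^2 - 101574x + 86463/2


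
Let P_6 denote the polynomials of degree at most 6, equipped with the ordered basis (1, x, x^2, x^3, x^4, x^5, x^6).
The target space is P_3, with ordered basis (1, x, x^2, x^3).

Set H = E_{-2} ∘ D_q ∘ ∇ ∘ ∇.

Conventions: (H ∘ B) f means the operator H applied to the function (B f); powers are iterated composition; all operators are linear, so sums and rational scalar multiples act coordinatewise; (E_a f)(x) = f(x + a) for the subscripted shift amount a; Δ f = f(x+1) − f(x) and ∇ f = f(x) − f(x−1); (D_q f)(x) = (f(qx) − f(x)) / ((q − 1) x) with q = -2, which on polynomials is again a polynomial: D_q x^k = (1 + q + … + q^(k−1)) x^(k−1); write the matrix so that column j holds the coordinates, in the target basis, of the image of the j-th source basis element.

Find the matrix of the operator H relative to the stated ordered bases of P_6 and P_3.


the matrix is [[0, 0, 0, 6, 0, 190, 0]; [0, 0, 0, 0, -12, -180, -570]; [0, 0, 0, 0, 0, 60, 540]; [0, 0, 0, 0, 0, 0, -150]] (rows listed top to bottom)

image of 1: 0
image of x: 0
image of x^2: 0
image of x^3: 6
image of x^4: -12x
image of x^5: 60x^2 - 180x + 190
image of x^6: -150x^3 + 540x^2 - 570x
each image's coordinates form column j of the matrix


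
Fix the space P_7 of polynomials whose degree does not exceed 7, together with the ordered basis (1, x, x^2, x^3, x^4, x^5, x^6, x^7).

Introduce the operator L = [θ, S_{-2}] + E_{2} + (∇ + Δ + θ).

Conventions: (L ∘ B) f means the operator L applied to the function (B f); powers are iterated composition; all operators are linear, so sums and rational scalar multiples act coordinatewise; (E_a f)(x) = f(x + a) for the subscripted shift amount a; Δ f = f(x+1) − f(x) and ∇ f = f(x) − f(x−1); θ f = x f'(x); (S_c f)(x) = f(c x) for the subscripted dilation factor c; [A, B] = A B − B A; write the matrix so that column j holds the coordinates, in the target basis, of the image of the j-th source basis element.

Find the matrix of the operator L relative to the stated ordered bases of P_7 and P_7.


the matrix is [[1, 4, 4, 10, 16, 34, 64, 130]; [0, 2, 8, 12, 40, 80, 204, 448]; [0, 0, 3, 12, 24, 100, 240, 714]; [0, 0, 0, 4, 16, 40, 200, 560]; [0, 0, 0, 0, 5, 20, 60, 350]; [0, 0, 0, 0, 0, 6, 24, 84]; [0, 0, 0, 0, 0, 0, 7, 28]; [0, 0, 0, 0, 0, 0, 0, 8]] (rows listed top to bottom)

image of 1: 1
image of x: 2x + 4
image of x^2: 3x^2 + 8x + 4
image of x^3: 4x^3 + 12x^2 + 12x + 10
image of x^4: 5x^4 + 16x^3 + 24x^2 + 40x + 16
image of x^5: 6x^5 + 20x^4 + 40x^3 + 100x^2 + 80x + 34
image of x^6: 7x^6 + 24x^5 + 60x^4 + 200x^3 + 240x^2 + 204x + 64
image of x^7: 8x^7 + 28x^6 + 84x^5 + 350x^4 + 560x^3 + 714x^2 + 448x + 130
each image's coordinates form column j of the matrix
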